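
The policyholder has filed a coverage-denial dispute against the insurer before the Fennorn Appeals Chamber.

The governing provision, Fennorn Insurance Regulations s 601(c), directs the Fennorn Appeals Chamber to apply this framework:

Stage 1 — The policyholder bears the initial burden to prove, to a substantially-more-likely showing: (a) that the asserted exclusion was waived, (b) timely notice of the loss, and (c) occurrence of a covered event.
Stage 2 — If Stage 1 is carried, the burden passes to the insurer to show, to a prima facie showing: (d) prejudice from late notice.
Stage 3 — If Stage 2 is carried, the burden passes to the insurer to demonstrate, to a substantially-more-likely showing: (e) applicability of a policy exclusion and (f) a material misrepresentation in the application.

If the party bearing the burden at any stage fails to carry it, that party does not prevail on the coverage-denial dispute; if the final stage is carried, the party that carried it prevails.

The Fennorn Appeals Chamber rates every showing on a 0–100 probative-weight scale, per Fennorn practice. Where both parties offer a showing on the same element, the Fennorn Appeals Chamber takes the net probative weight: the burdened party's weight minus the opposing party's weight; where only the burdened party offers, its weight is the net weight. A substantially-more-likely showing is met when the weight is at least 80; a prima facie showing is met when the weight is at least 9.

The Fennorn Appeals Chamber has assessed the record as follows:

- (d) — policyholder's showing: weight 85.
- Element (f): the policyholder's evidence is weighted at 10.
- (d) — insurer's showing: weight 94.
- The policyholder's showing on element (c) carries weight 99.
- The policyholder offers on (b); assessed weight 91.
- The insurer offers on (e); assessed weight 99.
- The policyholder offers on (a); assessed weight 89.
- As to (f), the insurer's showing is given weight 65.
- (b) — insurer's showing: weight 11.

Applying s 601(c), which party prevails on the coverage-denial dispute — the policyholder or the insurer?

policyholder

At Stage 1 the policyholder must meet a substantially-more-likely showing (weight is at least 80): on (a) the weight is 89, which does reach 80, so (a) meets the standard; on (b) the weight is 91 less the opposing 11 gives net 80, which does reach 80, so (b) meets the standard; on (c) the weight is 99, ≥ 80, so (c) meets the standard.
  Stage 1 is satisfied; the onus moves to the insurer.
At Stage 2 the insurer must meet a prima facie showing (weight is at least 9): on (d) the weight is 94 less the opposing 85 gives net 9, ≥ 9, so (d) meets the standard.
  Stage 2 is satisfied; the insurer continues to bear the burden.
At Stage 3 the insurer must meet a substantially-more-likely showing (weight is at least 80): on (e) the weight is 99, which does reach 80, so (e) meets the standard; on (f) the weight is 65 less the opposing 10 gives net 55, which does not reach 80, so (f) does not meet the standard.
  The insurer does not carry Stage 3.
The analysis ends at Stage 3; the policyholder prevails.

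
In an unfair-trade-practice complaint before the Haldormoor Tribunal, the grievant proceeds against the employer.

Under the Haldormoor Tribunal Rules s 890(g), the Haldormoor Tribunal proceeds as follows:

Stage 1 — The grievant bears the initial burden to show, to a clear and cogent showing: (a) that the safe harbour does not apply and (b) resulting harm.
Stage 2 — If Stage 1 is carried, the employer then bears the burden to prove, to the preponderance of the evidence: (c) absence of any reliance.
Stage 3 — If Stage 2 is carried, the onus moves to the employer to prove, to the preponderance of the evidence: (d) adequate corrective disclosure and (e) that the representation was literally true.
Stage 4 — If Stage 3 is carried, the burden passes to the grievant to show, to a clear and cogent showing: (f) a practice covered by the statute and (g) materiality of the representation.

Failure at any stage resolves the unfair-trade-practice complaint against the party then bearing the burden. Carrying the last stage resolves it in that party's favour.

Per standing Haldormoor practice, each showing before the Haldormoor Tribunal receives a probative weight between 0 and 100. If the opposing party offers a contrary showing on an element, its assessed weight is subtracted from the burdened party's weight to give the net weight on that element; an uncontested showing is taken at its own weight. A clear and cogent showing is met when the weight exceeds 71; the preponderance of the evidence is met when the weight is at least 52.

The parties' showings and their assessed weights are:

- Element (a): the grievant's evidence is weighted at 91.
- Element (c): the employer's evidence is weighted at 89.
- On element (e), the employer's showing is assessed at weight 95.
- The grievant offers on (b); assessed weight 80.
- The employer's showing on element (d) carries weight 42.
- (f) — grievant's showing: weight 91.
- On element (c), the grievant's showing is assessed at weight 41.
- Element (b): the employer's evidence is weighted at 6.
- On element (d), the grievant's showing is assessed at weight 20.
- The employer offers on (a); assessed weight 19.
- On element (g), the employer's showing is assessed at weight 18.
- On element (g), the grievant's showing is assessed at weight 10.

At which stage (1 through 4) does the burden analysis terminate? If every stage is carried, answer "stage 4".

At Stage 1 the grievant must meet a clear and cogent showing (weight exceeds 71): on (a) the weight is 91 less the opposing 19 gives net 72, which does exceed 71, so (a) meets the standard; on (b) the weight is 80 less the opposing 6 gives net 74, > 71, so (b) meets the standard.
  Stage 1 carried; the burden shifts to the employer.
At Stage 2 the employer must meet the preponderance of the evidence (weight is at least 52): on (c) the weight is 89 less the opposing 41 gives net 48, < 52, so (c) does not meet the standard.
  Stage 2 not carried; the employer fails its burden.
The grievant prevails.

stage 2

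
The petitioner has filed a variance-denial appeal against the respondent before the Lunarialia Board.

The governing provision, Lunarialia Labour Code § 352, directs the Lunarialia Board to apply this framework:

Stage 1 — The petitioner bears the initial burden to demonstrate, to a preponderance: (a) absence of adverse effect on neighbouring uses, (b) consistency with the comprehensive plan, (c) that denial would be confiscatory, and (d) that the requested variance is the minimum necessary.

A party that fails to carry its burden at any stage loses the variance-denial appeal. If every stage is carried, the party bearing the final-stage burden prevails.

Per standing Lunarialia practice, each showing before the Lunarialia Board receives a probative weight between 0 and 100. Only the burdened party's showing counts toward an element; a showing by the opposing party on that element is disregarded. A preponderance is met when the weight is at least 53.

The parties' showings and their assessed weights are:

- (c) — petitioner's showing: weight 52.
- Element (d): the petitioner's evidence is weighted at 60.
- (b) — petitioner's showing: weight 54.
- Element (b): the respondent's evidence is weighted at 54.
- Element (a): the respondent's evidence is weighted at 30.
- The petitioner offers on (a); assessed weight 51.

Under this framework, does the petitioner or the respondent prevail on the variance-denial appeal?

respondent

Stage 1 — burden on petitioner; standard: a preponderance (weight is at least 53).
    (a): 51 (respondent's 30 disregarded) < 53 [not met]
    (b): 54 (respondent's 54 disregarded) ≥ 53 [met]
    (c): 52 < 53 [not met]
    (d): 60 ≥ 53 [met]
  Not every element is met, so the petitioner fails to carry Stage 1.
So the respondent prevails.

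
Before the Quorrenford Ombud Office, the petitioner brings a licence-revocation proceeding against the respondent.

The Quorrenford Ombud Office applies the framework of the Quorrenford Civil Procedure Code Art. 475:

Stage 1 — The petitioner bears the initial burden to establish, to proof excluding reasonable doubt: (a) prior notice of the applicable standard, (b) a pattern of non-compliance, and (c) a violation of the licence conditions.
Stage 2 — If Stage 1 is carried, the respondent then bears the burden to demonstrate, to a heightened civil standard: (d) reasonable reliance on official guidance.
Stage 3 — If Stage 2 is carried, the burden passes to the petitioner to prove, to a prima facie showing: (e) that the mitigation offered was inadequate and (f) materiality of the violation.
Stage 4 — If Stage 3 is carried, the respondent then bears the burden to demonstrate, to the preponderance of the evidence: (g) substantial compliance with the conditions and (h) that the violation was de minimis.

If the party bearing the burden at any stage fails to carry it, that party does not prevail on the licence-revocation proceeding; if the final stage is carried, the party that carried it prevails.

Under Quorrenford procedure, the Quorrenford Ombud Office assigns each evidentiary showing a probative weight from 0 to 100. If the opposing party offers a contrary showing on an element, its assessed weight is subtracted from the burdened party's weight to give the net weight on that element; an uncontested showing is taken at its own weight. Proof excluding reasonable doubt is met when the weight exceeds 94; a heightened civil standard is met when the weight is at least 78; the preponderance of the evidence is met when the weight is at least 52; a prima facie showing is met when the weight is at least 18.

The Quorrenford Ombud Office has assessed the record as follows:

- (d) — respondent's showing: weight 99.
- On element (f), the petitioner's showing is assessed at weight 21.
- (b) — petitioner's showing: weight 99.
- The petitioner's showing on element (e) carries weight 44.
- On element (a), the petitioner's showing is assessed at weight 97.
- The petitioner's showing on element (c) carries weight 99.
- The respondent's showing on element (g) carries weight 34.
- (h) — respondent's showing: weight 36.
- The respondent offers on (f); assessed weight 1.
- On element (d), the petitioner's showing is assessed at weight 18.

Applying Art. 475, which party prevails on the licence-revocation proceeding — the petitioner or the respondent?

Stage 1 (petitioner, proof excluding reasonable doubt, weight exceeds 94): (a) 97 > 94 — meets; (b) 99 > 94 — meets; (c) 99 > 94 — meets.
  Stage 1 carried; the burden shifts to the respondent.
Stage 2 (respondent, a heightened civil standard, weight is at least 78): (d) net 99−18=81 ≥ 78 — meets.
  All elements met. The burden passes to the petitioner.
Stage 3 (petitioner, a prima facie showing, weight is at least 18): (e) 44 ≥ 18 — meets; (f) net 21−1=20 ≥ 18 — meets.
  All elements met. The burden passes to the respondent.
Stage 4 (respondent, the preponderance of the evidence, weight is at least 52): (g) 34 < 52 — fails; (h) 36 < 52 — fails.
  The respondent does not carry Stage 4.
The analysis ends at Stage 4; the petitioner prevails.

petitioner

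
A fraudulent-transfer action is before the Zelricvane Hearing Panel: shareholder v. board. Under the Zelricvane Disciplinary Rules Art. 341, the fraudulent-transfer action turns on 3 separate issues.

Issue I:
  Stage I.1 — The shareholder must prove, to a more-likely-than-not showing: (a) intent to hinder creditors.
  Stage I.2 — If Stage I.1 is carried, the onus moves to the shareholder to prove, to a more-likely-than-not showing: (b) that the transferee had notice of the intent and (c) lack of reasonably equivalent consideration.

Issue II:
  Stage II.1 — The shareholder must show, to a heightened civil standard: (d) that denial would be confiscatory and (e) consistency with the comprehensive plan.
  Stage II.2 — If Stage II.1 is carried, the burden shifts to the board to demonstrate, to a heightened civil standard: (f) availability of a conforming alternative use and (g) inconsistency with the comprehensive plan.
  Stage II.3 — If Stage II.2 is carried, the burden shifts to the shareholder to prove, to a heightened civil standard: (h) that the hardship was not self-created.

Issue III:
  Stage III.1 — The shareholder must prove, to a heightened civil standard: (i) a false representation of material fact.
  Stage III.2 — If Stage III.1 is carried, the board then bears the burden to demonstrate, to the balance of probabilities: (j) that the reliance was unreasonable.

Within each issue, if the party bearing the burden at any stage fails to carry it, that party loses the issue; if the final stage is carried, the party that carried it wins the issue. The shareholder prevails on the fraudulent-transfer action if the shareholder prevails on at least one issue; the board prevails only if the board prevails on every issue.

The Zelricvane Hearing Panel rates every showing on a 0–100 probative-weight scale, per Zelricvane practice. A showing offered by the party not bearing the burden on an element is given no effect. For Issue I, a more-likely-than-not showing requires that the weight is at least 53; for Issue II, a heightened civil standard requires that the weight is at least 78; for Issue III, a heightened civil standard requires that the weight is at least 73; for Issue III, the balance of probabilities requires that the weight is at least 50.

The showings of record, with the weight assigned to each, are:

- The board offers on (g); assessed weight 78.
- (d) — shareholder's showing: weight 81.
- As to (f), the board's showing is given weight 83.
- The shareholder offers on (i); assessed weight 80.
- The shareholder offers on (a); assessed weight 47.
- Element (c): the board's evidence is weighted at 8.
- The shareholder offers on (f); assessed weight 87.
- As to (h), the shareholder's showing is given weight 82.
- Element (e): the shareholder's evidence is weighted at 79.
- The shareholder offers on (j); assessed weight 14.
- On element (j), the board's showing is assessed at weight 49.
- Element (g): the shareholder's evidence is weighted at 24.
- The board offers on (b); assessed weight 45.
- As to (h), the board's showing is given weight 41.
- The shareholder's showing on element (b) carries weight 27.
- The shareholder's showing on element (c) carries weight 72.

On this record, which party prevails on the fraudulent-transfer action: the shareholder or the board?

shareholder

— Issue I —
Stage I.1 — burden on shareholder; standard: a more-likely-than-not showing (weight is at least 53).
    (a): 47 < 53 [not met]
  Not every element is met, so the shareholder fails to carry Stage I.1.
The board prevails on this issue.
— Issue II —
Stage II.1 — burden on shareholder; standard: a heightened civil standard (weight is at least 78).
    (d): 81 ≥ 78 [met]
    (e): 79 ≥ 78 [met]
  Stage II.1 carried; the burden shifts to the board.
Stage II.2 — burden on board; standard: a heightened civil standard (weight is at least 78).
    (f): 83 (shareholder's 87 disregarded) ≥ 78 [met]
    (g): 78 (shareholder's 24 disregarded) ≥ 78 [met]
  Stage II.2 carried; the burden shifts to the shareholder.
Stage II.3 — burden on shareholder; standard: a heightened civil standard (weight is at least 78).
    (h): 82 (board's 41 disregarded) ≥ 78 [met]
  All elements met at the final stage.
Every stage carried; the shareholder prevails on this issue.
— Issue III —
Stage III.1 (shareholder, a heightened civil standard, weight is at least 73): (i) 80 ≥ 73 — meets.
  Stage III.1 is satisfied; the onus moves to the board.
Stage III.2 (board, the balance of probabilities, weight is at least 50): (j) 49 (shareholder's 14 disregarded) < 50 — fails.
  Not every element is met, so the board fails to carry Stage III.2.
So the shareholder prevails on this issue.
Per-issue: Issue I → board; Issue II → shareholder; Issue III → shareholder. The shareholder must prevail on at least one issue; overall, the shareholder prevails.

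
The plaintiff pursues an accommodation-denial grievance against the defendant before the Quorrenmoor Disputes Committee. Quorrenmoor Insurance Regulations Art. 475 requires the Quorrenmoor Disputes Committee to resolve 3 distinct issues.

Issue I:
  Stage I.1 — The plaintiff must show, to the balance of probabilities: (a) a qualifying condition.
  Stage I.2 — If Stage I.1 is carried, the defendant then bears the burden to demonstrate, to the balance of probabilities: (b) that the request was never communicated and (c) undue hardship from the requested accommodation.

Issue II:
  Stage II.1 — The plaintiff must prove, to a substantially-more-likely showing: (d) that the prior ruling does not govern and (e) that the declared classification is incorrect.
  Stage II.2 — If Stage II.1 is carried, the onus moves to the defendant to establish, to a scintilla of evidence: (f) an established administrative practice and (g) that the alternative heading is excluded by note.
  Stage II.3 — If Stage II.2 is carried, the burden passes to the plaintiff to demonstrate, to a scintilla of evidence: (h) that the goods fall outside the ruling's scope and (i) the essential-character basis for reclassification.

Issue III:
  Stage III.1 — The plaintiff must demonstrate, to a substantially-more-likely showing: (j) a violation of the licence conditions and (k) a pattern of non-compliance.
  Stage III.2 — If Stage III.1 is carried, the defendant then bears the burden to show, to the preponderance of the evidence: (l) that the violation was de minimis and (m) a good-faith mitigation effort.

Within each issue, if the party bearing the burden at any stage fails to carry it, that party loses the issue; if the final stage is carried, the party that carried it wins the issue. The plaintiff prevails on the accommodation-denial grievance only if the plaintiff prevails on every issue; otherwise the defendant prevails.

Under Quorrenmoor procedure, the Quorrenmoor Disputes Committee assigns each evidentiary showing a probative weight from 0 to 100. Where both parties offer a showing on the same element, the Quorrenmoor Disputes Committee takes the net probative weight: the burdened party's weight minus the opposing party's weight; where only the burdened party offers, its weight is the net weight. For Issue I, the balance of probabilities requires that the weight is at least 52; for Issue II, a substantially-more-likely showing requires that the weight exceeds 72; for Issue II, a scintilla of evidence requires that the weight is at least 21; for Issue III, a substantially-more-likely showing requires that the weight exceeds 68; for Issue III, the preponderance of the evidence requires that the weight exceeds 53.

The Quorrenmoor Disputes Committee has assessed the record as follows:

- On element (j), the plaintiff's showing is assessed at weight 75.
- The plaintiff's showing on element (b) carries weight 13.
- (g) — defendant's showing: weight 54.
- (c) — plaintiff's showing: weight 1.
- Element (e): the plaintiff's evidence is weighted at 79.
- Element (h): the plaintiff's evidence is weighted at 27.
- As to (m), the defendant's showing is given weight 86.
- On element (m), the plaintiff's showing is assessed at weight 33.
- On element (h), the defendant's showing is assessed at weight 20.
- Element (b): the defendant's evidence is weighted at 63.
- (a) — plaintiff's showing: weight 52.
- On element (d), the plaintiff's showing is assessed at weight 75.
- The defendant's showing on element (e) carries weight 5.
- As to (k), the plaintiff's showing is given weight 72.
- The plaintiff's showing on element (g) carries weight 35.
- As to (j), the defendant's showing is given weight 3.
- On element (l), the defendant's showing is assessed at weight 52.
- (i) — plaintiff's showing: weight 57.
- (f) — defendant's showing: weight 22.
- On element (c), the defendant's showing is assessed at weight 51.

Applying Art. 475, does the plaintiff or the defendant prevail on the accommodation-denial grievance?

plaintiff

— Issue I —
Stage I.1 (plaintiff, the balance of probabilities, weight is at least 52): (a) 52 ≥ 52 — meets.
  The plaintiff carries Stage I.1; the defendant now bears the burden.
Stage I.2 (defendant, the balance of probabilities, weight is at least 52): (b) net 63−13=50 < 52 — fails; (c) net 51−1=50 < 52 — fails.
  Stage I.2 not carried; the defendant fails its burden.
So the plaintiff prevails on this issue.
— Issue II —
Stage II.1 — burden on plaintiff; standard: a substantially-more-likely showing (weight exceeds 72).
    (d): 75 > 72 [met]
    (e): 79 − 5 = 74 > 72 [met]
  The plaintiff carries Stage II.1; the defendant now bears the burden.
Stage II.2 — burden on defendant; standard: a scintilla of evidence (weight is at least 21).
    (f): 22 ≥ 21 [met]
    (g): 54 − 35 = 19 < 21 [not met]
  The defendant does not carry Stage II.2.
The analysis ends at Stage II.2; the plaintiff prevails on this issue.
— Issue III —
Stage III.1 — burden on plaintiff; standard: a substantially-more-likely showing (weight exceeds 68).
    (j): 75 − 3 = 72 > 68 [met]
    (k): 72 > 68 [met]
  All elements met. The burden passes to the defendant.
Stage III.2 — burden on defendant; standard: the preponderance of the evidence (weight exceeds 53).
    (l): 52 ≤ 53 [not met]
    (m): 86 − 33 = 53 ≤ 53 [not met]
  Stage III.2 not carried; the defendant fails its burden.
The plaintiff prevails on this issue.
Per-issue: Issue I → plaintiff; Issue II → plaintiff; Issue III → plaintiff. The plaintiff must prevail on every issue; overall, the plaintiff prevails.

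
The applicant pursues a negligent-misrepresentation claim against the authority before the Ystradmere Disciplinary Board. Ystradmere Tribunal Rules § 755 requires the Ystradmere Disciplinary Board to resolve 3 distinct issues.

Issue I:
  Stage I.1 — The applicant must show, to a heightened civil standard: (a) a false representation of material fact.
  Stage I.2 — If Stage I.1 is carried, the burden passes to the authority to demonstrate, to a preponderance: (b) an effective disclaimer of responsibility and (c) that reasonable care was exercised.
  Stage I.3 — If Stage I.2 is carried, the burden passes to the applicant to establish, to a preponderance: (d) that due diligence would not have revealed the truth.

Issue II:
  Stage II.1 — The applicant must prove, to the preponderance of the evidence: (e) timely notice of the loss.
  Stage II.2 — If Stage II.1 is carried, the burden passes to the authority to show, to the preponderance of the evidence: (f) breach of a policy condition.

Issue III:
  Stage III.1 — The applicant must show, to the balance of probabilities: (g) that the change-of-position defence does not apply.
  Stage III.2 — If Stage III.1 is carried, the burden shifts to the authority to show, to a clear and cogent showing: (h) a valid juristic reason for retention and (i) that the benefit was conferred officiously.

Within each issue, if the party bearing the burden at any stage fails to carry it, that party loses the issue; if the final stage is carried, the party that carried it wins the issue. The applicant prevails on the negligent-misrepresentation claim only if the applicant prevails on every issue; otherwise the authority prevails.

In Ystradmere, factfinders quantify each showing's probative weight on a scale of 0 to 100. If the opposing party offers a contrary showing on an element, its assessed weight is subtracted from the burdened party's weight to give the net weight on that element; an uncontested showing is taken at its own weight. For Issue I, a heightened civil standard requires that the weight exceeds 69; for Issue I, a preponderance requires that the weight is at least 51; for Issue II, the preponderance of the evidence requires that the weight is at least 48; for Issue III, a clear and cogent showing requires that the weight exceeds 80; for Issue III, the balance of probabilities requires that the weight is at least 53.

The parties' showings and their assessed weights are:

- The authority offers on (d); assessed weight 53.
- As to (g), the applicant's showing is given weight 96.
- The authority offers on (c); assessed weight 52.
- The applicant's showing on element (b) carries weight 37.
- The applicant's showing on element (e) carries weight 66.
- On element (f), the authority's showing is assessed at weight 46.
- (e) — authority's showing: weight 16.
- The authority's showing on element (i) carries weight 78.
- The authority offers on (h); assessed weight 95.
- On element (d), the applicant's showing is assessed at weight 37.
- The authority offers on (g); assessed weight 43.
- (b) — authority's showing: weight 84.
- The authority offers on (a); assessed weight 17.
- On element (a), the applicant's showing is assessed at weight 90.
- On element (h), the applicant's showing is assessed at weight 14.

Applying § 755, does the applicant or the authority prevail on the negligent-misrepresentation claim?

— Issue I —
At Stage I.1 the applicant must meet a heightened civil standard (weight exceeds 69): on (a) the weight is 90 less the opposing 17 gives net 73, > 69, so (a) meets the standard.
  All elements met. The burden passes to the authority.
At Stage I.2 the authority must meet a preponderance (weight is at least 51): on (b) the weight is 84 less the opposing 37 gives net 47, < 51, so (b) does not meet the standard; on (c) the weight is 52, which does reach 51, so (c) meets the standard.
  The authority does not carry Stage I.2.
So the applicant prevails on this issue.
— Issue II —
At Stage II.1 the applicant must meet the preponderance of the evidence (weight is at least 48): on (e) the weight is 66 less the opposing 16 gives net 50, which does reach 48, so (e) meets the standard.
  All elements met. The burden passes to the authority.
At Stage II.2 the authority must meet the preponderance of the evidence (weight is at least 48): on (f) the weight is 46, which does not reach 48, so (f) does not meet the standard.
  Not every element is met, so the authority fails to carry Stage II.2.
The applicant prevails on this issue.
— Issue III —
Stage III.1 — burden on applicant; standard: the balance of probabilities (weight is at least 53).
    (g): 96 − 43 = 53 ≥ 53 [met]
  All elements met. The burden passes to the authority.
Stage III.2 — burden on authority; standard: a clear and cogent showing (weight exceeds 80).
    (h): 95 − 14 = 81 > 80 [met]
    (i): 78 ≤ 80 [not met]
  Stage III.2 not carried; the authority fails its burden.
The applicant prevails on this issue.
Per-issue: Issue I → applicant; Issue II → applicant; Issue III → applicant. The applicant must prevail on every issue; overall, the applicant prevails.

applicant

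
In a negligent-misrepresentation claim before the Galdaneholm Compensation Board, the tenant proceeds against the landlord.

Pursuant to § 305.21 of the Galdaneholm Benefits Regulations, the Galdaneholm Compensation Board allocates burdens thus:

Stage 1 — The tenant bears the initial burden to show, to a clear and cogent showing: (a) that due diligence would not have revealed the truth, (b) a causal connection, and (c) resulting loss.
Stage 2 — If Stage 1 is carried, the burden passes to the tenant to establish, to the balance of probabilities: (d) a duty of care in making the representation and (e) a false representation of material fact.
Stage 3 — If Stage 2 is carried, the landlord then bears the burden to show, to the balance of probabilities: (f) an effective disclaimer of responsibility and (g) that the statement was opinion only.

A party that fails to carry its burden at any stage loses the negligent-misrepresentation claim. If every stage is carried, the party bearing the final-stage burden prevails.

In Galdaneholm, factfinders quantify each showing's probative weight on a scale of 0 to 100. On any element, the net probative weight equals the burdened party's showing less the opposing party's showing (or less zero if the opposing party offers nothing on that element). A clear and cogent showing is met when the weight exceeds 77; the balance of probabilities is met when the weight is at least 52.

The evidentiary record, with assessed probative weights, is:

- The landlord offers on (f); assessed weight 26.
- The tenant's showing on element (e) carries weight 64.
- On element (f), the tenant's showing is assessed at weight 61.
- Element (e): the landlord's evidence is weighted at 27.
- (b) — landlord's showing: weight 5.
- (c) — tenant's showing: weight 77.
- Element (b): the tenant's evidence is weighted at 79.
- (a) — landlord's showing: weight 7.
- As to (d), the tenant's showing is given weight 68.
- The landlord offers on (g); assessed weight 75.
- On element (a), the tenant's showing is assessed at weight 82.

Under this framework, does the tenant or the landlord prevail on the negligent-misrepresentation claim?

Stage 1 (tenant, a clear and cogent showing, weight exceeds 77): (a) net 82−7=75 ≤ 77 — fails; (b) net 79−5=74 ≤ 77 — fails; (c) 77 ≤ 77 — fails.
  Not every element is met, so the tenant fails to carry Stage 1.
So the landlord prevails.

landlord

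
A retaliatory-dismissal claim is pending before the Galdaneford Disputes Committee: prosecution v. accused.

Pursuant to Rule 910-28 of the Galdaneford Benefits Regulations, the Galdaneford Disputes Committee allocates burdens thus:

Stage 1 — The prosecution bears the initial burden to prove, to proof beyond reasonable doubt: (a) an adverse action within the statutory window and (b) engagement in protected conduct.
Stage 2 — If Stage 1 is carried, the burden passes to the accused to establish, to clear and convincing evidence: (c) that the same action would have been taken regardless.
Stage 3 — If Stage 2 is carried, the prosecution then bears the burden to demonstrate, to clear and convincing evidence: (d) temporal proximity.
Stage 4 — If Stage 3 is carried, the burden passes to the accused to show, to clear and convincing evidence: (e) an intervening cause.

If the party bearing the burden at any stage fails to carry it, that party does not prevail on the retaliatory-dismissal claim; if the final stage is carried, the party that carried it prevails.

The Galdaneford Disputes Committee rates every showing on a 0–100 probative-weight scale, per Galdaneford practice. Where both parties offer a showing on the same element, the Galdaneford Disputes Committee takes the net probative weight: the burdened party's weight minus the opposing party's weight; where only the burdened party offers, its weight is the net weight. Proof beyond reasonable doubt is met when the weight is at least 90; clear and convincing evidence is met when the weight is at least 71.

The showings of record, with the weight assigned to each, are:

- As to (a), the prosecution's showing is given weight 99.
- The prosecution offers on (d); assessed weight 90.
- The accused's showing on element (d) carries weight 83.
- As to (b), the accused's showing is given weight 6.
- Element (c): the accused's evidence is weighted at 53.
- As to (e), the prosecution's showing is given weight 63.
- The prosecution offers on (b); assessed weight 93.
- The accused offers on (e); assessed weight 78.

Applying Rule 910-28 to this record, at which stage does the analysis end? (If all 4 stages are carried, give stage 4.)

Stage 1 (prosecution, proof beyond reasonable doubt, weight is at least 90): (a) 99 ≥ 90 — meets; (b) net 93−6=87 < 90 — fails.
  Stage 1 not carried; the prosecution fails its burden.
The accused prevails.

stage 1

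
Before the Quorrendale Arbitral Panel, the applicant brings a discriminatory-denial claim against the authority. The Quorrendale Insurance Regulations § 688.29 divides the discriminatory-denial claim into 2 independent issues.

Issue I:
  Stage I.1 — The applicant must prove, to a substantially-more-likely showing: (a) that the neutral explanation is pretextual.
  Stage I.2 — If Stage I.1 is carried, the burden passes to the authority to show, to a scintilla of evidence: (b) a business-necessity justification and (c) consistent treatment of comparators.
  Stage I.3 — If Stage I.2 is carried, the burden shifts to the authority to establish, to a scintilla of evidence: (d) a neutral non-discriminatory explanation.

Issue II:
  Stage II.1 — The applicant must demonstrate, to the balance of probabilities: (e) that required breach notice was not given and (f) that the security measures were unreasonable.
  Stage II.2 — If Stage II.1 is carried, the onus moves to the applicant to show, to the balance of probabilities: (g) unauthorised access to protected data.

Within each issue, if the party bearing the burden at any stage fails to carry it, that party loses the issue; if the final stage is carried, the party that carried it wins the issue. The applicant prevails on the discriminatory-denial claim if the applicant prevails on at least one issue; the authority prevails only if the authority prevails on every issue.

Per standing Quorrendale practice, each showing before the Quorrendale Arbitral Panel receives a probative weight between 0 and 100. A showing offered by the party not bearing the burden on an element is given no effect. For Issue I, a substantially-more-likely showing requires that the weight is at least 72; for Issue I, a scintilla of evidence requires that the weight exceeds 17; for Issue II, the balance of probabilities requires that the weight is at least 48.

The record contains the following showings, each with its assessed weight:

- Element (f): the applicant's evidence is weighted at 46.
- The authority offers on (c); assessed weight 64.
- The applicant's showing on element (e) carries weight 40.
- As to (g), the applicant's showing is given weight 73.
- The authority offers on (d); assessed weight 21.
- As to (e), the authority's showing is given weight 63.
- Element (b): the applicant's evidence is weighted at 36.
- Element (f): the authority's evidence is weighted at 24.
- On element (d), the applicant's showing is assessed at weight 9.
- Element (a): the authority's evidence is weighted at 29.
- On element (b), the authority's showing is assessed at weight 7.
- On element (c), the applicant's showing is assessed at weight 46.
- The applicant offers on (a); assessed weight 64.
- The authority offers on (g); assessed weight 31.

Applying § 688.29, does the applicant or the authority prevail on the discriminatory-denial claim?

— Issue I —
Stage I.1 (applicant, a substantially-more-likely showing, weight is at least 72): (a) 64 (authority's 29 disregarded) < 72 — fails.
  The applicant does not carry Stage I.1.
The authority prevails on this issue.
— Issue II —
Stage II.1 (applicant, the balance of probabilities, weight is at least 48): (e) 40 (authority's 63 disregarded) < 48 — fails; (f) 46 (authority's 24 disregarded) < 48 — fails.
  Not every element is met, so the applicant fails to carry Stage II.1.
The analysis ends at Stage II.1; the authority prevails on this issue.
Per-issue: Issue I → authority; Issue II → authority. The applicant must prevail on at least one issue; overall, the authority prevails.

authority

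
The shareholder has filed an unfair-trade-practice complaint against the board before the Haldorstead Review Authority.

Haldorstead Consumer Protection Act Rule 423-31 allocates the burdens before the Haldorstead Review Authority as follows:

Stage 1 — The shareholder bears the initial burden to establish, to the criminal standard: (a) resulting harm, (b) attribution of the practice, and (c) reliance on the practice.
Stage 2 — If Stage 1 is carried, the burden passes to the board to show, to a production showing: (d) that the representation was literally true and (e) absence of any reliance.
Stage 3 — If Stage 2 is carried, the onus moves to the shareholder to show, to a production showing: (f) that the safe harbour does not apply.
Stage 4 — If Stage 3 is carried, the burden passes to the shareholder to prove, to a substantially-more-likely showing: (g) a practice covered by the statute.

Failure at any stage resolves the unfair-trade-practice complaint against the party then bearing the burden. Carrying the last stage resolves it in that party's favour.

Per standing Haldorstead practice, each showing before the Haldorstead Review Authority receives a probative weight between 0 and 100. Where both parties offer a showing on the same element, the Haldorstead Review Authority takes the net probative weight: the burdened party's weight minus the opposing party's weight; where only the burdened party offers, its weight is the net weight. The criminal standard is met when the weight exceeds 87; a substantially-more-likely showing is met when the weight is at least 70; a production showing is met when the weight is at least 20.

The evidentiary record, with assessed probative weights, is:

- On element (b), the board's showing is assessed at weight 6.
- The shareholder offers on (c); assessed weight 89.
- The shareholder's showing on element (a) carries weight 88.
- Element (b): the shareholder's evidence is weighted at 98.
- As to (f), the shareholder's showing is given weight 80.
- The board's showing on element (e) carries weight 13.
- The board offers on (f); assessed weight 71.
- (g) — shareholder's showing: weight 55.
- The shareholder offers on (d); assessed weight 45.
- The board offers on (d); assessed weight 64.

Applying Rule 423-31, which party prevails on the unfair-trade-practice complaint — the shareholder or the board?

shareholder

Stage 1 — burden on shareholder; standard: the criminal standard (weight exceeds 87).
    (a): 88 > 87 [met]
    (b): 98 − 6 = 92 > 87 [met]
    (c): 89 > 87 [met]
  All elements met. The burden passes to the board.
Stage 2 — burden on board; standard: a production showing (weight is at least 20).
    (d): 64 − 45 = 19 < 20 [not met]
    (e): 13 < 20 [not met]
  Stage 2 not carried; the board fails its burden.
The shareholder prevails.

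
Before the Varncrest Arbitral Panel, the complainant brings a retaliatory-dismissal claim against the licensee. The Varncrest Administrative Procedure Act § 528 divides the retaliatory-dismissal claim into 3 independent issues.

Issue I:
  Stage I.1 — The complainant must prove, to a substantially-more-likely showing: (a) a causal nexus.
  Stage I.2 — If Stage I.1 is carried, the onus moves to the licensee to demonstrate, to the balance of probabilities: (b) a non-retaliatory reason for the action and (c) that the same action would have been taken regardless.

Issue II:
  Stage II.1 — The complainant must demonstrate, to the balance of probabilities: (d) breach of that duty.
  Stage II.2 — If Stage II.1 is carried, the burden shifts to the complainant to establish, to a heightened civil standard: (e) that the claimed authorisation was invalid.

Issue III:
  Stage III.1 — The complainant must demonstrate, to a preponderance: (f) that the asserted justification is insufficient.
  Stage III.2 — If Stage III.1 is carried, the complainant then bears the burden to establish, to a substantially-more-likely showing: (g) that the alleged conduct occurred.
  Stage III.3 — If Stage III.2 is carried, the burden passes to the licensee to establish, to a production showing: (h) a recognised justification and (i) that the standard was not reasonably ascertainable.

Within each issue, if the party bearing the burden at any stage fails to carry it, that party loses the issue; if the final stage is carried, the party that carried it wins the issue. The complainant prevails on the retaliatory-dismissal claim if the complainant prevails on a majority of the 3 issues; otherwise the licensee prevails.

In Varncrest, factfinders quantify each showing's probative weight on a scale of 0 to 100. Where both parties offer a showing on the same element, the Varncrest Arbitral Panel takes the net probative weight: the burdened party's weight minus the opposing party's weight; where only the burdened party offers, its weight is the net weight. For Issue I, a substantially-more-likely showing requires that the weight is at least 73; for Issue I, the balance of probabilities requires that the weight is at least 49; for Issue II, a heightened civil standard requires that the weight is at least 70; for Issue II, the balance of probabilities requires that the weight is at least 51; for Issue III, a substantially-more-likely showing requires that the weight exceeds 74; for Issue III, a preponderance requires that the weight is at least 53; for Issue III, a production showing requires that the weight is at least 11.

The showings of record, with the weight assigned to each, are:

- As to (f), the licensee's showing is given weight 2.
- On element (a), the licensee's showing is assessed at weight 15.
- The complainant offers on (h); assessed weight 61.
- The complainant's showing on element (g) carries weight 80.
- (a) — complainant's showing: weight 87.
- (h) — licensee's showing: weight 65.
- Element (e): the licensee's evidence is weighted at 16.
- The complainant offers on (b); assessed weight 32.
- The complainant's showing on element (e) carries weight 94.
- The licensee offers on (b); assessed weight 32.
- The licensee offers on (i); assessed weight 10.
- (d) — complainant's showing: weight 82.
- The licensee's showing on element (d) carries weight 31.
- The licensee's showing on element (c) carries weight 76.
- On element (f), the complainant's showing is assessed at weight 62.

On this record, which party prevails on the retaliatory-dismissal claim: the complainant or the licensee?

complainant

— Issue I —
Stage I.1 — burden on complainant; standard: a substantially-more-likely showing (weight is at least 73).
    (a): 87 − 15 = 72 < 73 [not met]
  The complainant does not carry Stage I.1.
The licensee prevails on this issue.
— Issue II —
Stage II.1 — burden on complainant; standard: the balance of probabilities (weight is at least 51).
    (d): 82 − 31 = 51 ≥ 51 [met]
  Stage II.1 carried; the burden remains with the complainant.
Stage II.2 — burden on complainant; standard: a heightened civil standard (weight is at least 70).
    (e): 94 − 16 = 78 ≥ 70 [met]
  All elements met at the final stage.
Every stage carried; the complainant prevails on this issue.
— Issue III —
Stage III.1 — burden on complainant; standard: a preponderance (weight is at least 53).
    (f): 62 − 2 = 60 ≥ 53 [met]
  Stage III.1 is satisfied; the complainant continues to bear the burden.
Stage III.2 — burden on complainant; standard: a substantially-more-likely showing (weight exceeds 74).
    (g): 80 > 74 [met]
  All elements met. The burden passes to the licensee.
Stage III.3 — burden on licensee; standard: a production showing (weight is at least 11).
    (h): 65 − 61 = 4 < 11 [not met]
    (i): 10 < 11 [not met]
  The licensee does not carry Stage III.3.
The analysis ends at Stage III.3; the complainant prevails on this issue.
Per-issue: Issue I → licensee; Issue II → complainant; Issue III → complainant. The complainant must prevail on a majority of issues; overall, the complainant prevails.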